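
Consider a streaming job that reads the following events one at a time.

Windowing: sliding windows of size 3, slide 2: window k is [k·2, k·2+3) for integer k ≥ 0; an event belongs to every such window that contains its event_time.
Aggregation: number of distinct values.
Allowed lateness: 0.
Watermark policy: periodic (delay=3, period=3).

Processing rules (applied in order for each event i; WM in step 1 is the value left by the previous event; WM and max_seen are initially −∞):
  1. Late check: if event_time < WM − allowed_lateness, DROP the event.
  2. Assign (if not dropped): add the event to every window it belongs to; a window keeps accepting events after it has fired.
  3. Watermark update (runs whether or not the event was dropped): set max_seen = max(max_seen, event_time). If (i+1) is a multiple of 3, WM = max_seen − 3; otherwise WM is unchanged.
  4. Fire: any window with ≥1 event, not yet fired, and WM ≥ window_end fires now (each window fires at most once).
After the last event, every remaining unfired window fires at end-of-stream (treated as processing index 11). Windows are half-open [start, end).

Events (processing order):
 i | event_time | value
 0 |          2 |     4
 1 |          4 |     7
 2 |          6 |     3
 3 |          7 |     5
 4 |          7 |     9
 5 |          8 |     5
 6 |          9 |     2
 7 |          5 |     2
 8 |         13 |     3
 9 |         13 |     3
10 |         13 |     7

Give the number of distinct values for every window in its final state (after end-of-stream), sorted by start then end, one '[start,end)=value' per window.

[0,3)=1 [2,5)=2 [4,7)=3 [6,9)=3 [8,11)=2 [12,15)=2

i=0 t=2 v=4: → [2,5),[0,3); WM=−∞
i=1 t=4 v=7: → [4,7),[2,5); WM=−∞
i=2 t=6 v=3: → [6,9),[4,7); WM=3; [0,3) fires=1
i=3 t=7 v=5: → [6,9); WM=3
i=4 t=7 v=9: → [6,9); WM=3
i=5 t=8 v=5: → [8,11),[6,9); WM=5; [2,5) fires=2
i=6 t=9 v=2: → [8,11); WM=5
i=7 t=5 v=2: → [4,7); WM=5
i=8 t=13 v=3: → [12,15); WM=10; [4,7) fires=3 [6,9) fires=3
i=9 t=13 v=3: → [12,15); WM=10
i=10 t=13 v=7: → [12,15); WM=10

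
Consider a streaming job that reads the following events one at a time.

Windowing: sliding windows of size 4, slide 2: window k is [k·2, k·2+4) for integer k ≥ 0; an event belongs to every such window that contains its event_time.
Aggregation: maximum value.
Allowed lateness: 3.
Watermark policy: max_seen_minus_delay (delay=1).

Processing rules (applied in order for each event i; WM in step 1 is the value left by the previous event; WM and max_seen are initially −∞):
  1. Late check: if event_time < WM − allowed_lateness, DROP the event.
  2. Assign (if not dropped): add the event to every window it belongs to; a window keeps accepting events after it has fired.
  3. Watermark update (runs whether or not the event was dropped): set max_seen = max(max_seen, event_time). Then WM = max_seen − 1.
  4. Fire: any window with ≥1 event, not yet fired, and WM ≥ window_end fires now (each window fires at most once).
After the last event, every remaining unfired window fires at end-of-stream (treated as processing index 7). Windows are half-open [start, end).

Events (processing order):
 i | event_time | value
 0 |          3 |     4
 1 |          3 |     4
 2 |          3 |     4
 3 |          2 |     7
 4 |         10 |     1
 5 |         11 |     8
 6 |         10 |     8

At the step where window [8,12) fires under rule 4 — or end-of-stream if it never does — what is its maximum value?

8

i=0 t=3 v=4: → [2,6),[0,4); WM=2
i=1 t=3 v=4: → [2,6),[0,4); WM=2
i=2 t=3 v=4: → [2,6),[0,4); WM=2
i=3 t=2 v=7: → [2,6),[0,4); WM=2
i=4 t=10 v=1: → [10,14),[8,12); WM=9; [0,4) fires=7 [2,6) fires=7
i=5 t=11 v=8: → [10,14),[8,12); WM=10
i=6 t=10 v=8: → [10,14),[8,12); WM=10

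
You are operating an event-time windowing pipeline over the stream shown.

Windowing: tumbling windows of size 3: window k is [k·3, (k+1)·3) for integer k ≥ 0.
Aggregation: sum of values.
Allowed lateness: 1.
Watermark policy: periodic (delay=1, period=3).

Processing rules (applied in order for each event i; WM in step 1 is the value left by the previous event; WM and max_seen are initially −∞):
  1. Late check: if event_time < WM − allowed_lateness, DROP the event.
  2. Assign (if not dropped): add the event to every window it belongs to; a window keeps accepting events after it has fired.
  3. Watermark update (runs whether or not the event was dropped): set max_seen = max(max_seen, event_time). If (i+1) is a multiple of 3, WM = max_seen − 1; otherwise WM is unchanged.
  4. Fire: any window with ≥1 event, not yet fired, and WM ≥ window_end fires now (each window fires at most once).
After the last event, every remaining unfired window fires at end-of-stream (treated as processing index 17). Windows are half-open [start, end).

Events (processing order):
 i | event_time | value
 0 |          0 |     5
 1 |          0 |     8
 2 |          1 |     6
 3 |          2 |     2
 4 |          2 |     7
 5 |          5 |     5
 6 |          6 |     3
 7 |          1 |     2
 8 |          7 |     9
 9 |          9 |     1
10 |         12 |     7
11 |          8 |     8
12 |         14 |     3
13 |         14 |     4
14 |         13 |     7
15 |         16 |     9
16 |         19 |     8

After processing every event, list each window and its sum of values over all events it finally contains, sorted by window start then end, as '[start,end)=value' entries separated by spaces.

[0,3)=28 [3,6)=5 [6,9)=20 [9,12)=1 [12,15)=21 [15,18)=9 [18,21)=8

i=0 t=0 v=5: → [0,3); WM=−∞
i=1 t=0 v=8: → [0,3); WM=−∞
i=2 t=1 v=6: → [0,3); WM=0
i=3 t=2 v=2: → [0,3); WM=0
i=4 t=2 v=7: → [0,3); WM=0
i=5 t=5 v=5: → [3,6); WM=4; [0,3) fires=28
i=6 t=6 v=3: → [6,9); WM=4
i=7 t=1 v=2: DROP (t<4-1); WM=4
i=8 t=7 v=9: → [6,9); WM=6; [3,6) fires=5
i=9 t=9 v=1: → [9,12); WM=6
i=10 t=12 v=7: → [12,15); WM=6
i=11 t=8 v=8: → [6,9); WM=11; [6,9) fires=20
i=12 t=14 v=3: → [12,15); WM=11
i=13 t=14 v=4: → [12,15); WM=11
i=14 t=13 v=7: → [12,15); WM=13; [9,12) fires=1
i=15 t=16 v=9: → [15,18); WM=13
i=16 t=19 v=8: → [18,21); WM=13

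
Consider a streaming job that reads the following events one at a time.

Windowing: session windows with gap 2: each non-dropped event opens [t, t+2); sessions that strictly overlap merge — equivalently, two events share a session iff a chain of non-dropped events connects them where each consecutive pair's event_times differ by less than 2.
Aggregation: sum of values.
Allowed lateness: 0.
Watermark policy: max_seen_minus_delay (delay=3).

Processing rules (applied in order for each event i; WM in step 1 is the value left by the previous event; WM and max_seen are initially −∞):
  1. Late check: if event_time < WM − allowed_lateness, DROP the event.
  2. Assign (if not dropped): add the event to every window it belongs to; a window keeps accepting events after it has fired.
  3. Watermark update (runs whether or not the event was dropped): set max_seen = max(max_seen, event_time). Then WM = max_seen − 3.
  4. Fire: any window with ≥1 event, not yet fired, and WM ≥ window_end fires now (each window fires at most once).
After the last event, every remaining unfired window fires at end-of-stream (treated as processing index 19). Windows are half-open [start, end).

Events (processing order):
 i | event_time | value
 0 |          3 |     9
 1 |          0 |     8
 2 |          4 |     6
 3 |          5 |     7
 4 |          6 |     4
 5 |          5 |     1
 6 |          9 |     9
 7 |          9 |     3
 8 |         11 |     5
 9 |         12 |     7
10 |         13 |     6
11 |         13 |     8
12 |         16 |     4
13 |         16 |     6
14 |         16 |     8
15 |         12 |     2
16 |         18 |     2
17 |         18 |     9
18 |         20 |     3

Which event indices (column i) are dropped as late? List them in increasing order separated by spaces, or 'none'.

15

i=0 t=3 v=9: → [3,5); WM=0
i=1 t=0 v=8: → [0,2); WM=0
i=2 t=4 v=6: → [3,6); WM=1
i=3 t=5 v=7: → [3,7); WM=2
i=4 t=6 v=4: → [3,8); WM=3
i=5 t=5 v=1: → [3,8); WM=3
i=6 t=9 v=9: → [9,11); WM=6
i=7 t=9 v=3: → [9,11); WM=6
i=8 t=11 v=5: → [11,13); WM=8
i=9 t=12 v=7: → [11,14); WM=9
i=10 t=13 v=6: → [11,15); WM=10
i=11 t=13 v=8: → [11,15); WM=10
i=12 t=16 v=4: → [16,18); WM=13
i=13 t=16 v=6: → [16,18); WM=13
i=14 t=16 v=8: → [16,18); WM=13
i=15 t=12 v=2: DROP (t<13-0); WM=13
i=16 t=18 v=2: → [18,20); WM=15
i=17 t=18 v=9: → [18,20); WM=15
i=18 t=20 v=3: → [20,22); WM=17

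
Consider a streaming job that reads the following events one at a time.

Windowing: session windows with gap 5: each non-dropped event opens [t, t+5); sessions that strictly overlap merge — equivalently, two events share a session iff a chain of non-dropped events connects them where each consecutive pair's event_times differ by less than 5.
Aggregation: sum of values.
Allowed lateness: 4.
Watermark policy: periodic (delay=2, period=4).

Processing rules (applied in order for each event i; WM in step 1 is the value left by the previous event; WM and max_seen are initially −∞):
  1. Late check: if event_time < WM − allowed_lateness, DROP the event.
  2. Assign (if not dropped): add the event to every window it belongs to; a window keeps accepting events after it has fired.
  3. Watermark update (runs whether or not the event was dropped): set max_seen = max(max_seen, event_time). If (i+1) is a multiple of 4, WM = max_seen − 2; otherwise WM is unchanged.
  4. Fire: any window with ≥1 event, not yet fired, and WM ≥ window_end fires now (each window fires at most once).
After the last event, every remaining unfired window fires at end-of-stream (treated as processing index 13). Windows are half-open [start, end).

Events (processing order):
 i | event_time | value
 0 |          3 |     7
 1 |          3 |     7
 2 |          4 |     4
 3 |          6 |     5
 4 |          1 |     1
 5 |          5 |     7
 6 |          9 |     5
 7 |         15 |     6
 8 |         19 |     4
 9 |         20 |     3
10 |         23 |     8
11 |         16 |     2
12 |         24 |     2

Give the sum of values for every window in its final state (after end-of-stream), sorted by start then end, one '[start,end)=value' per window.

i=0 t=3 v=7: → [3,8); WM=−∞
i=1 t=3 v=7: → [3,8); WM=−∞
i=2 t=4 v=4: → [3,9); WM=−∞
i=3 t=6 v=5: → [3,11); WM=4
i=4 t=1 v=1: → [1,11); WM=4
i=5 t=5 v=7: → [1,11); WM=4
i=6 t=9 v=5: → [1,14); WM=4
i=7 t=15 v=6: → [15,20); WM=13
i=8 t=19 v=4: → [15,24); WM=13
i=9 t=20 v=3: → [15,25); WM=13
i=10 t=23 v=8: → [15,28); WM=13
i=11 t=16 v=2: → [15,28); WM=21
i=12 t=24 v=2: → [15,29); WM=21

[1,14)=36 [15,29)=25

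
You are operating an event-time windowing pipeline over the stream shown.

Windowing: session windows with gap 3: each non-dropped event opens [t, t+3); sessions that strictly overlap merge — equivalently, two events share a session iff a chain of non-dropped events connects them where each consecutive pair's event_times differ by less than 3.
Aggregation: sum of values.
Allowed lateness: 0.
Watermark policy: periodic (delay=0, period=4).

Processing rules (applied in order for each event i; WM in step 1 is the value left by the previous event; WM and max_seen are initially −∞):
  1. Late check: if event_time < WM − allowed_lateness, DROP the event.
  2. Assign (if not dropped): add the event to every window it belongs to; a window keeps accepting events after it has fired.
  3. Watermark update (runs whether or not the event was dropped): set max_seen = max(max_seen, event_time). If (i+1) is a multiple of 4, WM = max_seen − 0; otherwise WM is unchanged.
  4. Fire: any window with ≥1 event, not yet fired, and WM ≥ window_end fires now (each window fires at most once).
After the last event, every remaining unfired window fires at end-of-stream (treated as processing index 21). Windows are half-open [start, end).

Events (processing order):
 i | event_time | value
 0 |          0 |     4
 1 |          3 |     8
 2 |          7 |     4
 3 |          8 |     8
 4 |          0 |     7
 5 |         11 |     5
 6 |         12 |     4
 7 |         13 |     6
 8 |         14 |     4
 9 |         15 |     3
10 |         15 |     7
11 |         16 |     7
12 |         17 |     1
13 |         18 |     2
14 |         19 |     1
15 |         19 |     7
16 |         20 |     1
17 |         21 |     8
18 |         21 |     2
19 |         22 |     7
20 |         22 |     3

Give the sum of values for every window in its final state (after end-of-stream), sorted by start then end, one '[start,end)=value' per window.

[0,3)=4 [3,6)=8 [7,11)=12 [11,25)=68

i=0 t=0 v=4: → [0,3); WM=−∞
i=1 t=3 v=8: → [3,6); WM=−∞
i=2 t=7 v=4: → [7,10); WM=−∞
i=3 t=8 v=8: → [7,11); WM=8
i=4 t=0 v=7: DROP (t<8-0); WM=8
i=5 t=11 v=5: → [11,14); WM=8
i=6 t=12 v=4: → [11,15); WM=8
i=7 t=13 v=6: → [11,16); WM=13
i=8 t=14 v=4: → [11,17); WM=13
i=9 t=15 v=3: → [11,18); WM=13
i=10 t=15 v=7: → [11,18); WM=13
i=11 t=16 v=7: → [11,19); WM=16
i=12 t=17 v=1: → [11,20); WM=16
i=13 t=18 v=2: → [11,21); WM=16
i=14 t=19 v=1: → [11,22); WM=16
i=15 t=19 v=7: → [11,22); WM=19
i=16 t=20 v=1: → [11,23); WM=19
i=17 t=21 v=8: → [11,24); WM=19
i=18 t=21 v=2: → [11,24); WM=19
i=19 t=22 v=7: → [11,25); WM=22
i=20 t=22 v=3: → [11,25); WM=22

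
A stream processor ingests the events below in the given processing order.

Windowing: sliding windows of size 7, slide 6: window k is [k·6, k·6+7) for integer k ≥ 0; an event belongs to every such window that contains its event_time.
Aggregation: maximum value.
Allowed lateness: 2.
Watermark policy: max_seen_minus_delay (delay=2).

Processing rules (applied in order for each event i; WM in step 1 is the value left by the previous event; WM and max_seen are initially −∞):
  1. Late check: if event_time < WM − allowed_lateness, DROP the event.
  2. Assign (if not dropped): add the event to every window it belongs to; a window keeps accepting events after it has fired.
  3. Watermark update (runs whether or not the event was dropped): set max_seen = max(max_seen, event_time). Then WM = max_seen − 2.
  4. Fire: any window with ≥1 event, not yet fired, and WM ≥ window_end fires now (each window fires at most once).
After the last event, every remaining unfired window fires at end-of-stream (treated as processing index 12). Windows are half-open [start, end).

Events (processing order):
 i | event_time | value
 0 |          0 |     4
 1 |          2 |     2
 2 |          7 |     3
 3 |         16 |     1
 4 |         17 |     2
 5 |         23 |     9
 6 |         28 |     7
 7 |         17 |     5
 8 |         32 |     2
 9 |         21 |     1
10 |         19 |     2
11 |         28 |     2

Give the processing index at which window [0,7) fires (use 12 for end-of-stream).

3

i=0 t=0 v=4: → [0,7); WM=-2
i=1 t=2 v=2: → [0,7); WM=0
i=2 t=7 v=3: → [6,13); WM=5
i=3 t=16 v=1: → [12,19); WM=14; [0,7) fires=4 [6,13) fires=3
i=4 t=17 v=2: → [12,19); WM=15
i=5 t=23 v=9: → [18,25); WM=21; [12,19) fires=2
i=6 t=28 v=7: → [24,31); WM=26; [18,25) fires=9
i=7 t=17 v=5: DROP (t<26-2); WM=26
i=8 t=32 v=2: → [30,37); WM=30
i=9 t=21 v=1: DROP (t<30-2); WM=30
i=10 t=19 v=2: DROP (t<30-2); WM=30
i=11 t=28 v=2: → [24,31); WM=30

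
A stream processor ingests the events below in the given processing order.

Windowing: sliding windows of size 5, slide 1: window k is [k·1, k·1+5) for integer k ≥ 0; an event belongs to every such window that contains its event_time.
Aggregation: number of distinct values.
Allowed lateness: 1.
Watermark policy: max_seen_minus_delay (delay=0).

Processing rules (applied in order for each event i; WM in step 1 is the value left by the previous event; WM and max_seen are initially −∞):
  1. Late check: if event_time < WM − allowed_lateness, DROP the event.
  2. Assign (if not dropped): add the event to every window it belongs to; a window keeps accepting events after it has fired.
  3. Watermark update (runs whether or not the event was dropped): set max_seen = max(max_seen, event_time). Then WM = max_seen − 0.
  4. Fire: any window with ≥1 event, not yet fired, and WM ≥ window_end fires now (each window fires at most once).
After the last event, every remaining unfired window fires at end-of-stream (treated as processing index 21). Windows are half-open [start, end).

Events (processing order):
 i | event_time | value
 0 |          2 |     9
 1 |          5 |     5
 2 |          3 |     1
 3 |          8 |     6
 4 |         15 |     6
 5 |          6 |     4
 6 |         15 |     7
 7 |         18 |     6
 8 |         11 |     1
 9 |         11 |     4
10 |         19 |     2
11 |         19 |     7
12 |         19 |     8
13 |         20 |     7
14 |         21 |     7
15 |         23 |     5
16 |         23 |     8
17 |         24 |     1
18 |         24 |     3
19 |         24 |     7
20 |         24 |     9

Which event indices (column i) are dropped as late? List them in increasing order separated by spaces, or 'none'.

2 5 8 9

i=0 t=2 v=9: → [2,7),[1,6),[0,5); WM=2
i=1 t=5 v=5: → [5,10),[4,9),[3,8),[2,7),[1,6); WM=5; [0,5) fires=1
i=2 t=3 v=1: DROP (t<5-1); WM=5
i=3 t=8 v=6: → [8,13),[7,12),[6,11),[5,10),[4,9); WM=8; [1,6) fires=2 [2,7) fires=2 [3,8) fires=1
i=4 t=15 v=6: → [15,20),[14,19),[13,18),[12,17),[11,16); WM=15; [4,9) fires=2 [5,10) fires=2 [6,11) fires=1 [7,12) fires=1 [8,13) fires=1
i=5 t=6 v=4: DROP (t<15-1); WM=15
i=6 t=15 v=7: → [15,20),[14,19),[13,18),[12,17),[11,16); WM=15
i=7 t=18 v=6: → [18,23),[17,22),[16,21),[15,20),[14,19); WM=18; [11,16) fires=2 [12,17) fires=2 [13,18) fires=2
i=8 t=11 v=1: DROP (t<18-1); WM=18
i=9 t=11 v=4: DROP (t<18-1); WM=18
i=10 t=19 v=2: → [19,24),[18,23),[17,22),[16,21),[15,20); WM=19; [14,19) fires=2
i=11 t=19 v=7: → [19,24),[18,23),[17,22),[16,21),[15,20); WM=19
i=12 t=19 v=8: → [19,24),[18,23),[17,22),[16,21),[15,20); WM=19
i=13 t=20 v=7: → [20,25),[19,24),[18,23),[17,22),[16,21); WM=20; [15,20) fires=4
i=14 t=21 v=7: → [21,26),[20,25),[19,24),[18,23),[17,22); WM=21; [16,21) fires=4
i=15 t=23 v=5: → [23,28),[22,27),[21,26),[20,25),[19,24); WM=23; [17,22) fires=4 [18,23) fires=4
i=16 t=23 v=8: → [23,28),[22,27),[21,26),[20,25),[19,24); WM=23
i=17 t=24 v=1: → [24,29),[23,28),[22,27),[21,26),[20,25); WM=24; [19,24) fires=4
i=18 t=24 v=3: → [24,29),[23,28),[22,27),[21,26),[20,25); WM=24
i=19 t=24 v=7: → [24,29),[23,28),[22,27),[21,26),[20,25); WM=24
i=20 t=24 v=9: → [24,29),[23,28),[22,27),[21,26),[20,25); WM=24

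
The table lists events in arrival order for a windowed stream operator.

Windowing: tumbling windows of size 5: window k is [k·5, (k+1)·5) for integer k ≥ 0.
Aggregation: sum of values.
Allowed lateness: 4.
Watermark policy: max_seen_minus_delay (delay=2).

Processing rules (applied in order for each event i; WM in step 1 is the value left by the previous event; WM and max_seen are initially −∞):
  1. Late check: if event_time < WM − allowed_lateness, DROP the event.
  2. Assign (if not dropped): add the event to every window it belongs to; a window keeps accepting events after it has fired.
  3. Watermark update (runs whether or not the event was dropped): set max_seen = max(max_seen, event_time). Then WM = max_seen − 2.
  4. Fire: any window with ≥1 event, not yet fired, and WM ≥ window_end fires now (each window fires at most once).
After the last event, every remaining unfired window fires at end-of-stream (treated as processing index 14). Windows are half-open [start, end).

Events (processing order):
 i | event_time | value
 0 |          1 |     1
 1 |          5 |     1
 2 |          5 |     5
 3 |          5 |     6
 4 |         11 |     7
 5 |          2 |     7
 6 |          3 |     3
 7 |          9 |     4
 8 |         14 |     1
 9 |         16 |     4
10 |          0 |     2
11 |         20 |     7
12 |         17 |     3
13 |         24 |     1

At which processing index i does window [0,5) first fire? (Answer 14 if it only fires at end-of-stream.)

4

i=0 t=1 v=1: → [0,5); WM=-1
i=1 t=5 v=1: → [5,10); WM=3
i=2 t=5 v=5: → [5,10); WM=3
i=3 t=5 v=6: → [5,10); WM=3
i=4 t=11 v=7: → [10,15); WM=9; [0,5) fires=1
i=5 t=2 v=7: DROP (t<9-4); WM=9
i=6 t=3 v=3: DROP (t<9-4); WM=9
i=7 t=9 v=4: → [5,10); WM=9
i=8 t=14 v=1: → [10,15); WM=12; [5,10) fires=16
i=9 t=16 v=4: → [15,20); WM=14
i=10 t=0 v=2: DROP (t<14-4); WM=14
i=11 t=20 v=7: → [20,25); WM=18; [10,15) fires=8
i=12 t=17 v=3: → [15,20); WM=18
i=13 t=24 v=1: → [20,25); WM=22; [15,20) fires=7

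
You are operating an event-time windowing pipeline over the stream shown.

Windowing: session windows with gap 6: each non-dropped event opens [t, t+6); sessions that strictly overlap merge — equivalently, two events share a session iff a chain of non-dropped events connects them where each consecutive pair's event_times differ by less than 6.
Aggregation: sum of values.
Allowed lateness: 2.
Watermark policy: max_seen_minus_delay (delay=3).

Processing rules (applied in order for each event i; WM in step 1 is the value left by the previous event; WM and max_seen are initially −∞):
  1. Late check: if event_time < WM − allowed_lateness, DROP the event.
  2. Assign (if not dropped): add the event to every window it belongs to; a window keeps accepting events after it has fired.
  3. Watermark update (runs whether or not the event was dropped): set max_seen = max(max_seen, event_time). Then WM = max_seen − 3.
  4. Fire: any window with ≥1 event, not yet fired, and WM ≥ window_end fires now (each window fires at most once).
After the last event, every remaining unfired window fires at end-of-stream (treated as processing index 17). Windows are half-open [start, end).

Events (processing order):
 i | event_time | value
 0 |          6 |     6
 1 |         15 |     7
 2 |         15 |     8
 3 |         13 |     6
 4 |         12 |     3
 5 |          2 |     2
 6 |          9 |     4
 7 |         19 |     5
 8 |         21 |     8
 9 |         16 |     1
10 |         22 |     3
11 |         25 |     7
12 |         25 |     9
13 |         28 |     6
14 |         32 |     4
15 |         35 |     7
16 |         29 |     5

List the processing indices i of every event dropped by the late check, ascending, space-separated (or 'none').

5 6 16

i=0 t=6 v=6: → [6,12); WM=3
i=1 t=15 v=7: → [15,21); WM=12
i=2 t=15 v=8: → [15,21); WM=12
i=3 t=13 v=6: → [13,21); WM=12
i=4 t=12 v=3: → [12,21); WM=12
i=5 t=2 v=2: DROP (t<12-2); WM=12
i=6 t=9 v=4: DROP (t<12-2); WM=12
i=7 t=19 v=5: → [12,25); WM=16
i=8 t=21 v=8: → [12,27); WM=18
i=9 t=16 v=1: → [12,27); WM=18
i=10 t=22 v=3: → [12,28); WM=19
i=11 t=25 v=7: → [12,31); WM=22
i=12 t=25 v=9: → [12,31); WM=22
i=13 t=28 v=6: → [12,34); WM=25
i=14 t=32 v=4: → [12,38); WM=29
i=15 t=35 v=7: → [12,41); WM=32
i=16 t=29 v=5: DROP (t<32-2); WM=32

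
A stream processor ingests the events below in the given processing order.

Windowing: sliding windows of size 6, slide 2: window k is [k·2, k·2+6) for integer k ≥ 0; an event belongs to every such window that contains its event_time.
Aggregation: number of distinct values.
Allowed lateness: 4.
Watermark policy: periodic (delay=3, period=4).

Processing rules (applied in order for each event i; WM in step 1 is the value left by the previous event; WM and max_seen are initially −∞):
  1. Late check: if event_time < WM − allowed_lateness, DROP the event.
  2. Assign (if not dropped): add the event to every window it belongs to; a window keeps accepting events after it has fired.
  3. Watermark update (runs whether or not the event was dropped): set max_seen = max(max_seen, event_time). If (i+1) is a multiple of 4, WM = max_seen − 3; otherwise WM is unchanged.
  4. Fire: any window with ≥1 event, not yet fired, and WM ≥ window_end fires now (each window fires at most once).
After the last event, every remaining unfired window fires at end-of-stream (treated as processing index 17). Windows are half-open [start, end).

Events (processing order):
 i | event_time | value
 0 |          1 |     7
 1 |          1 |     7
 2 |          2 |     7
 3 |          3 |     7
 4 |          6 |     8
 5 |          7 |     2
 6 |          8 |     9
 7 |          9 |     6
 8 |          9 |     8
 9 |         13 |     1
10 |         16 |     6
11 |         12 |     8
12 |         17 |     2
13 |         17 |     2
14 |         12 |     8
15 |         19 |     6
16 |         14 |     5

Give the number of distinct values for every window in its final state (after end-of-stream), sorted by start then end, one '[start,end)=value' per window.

[0,6)=1 [2,8)=3 [4,10)=4 [6,12)=4 [8,14)=4 [10,16)=3 [12,18)=5 [14,20)=3 [16,22)=2 [18,24)=1

i=0 t=1 v=7: → [0,6); WM=−∞
i=1 t=1 v=7: → [0,6); WM=−∞
i=2 t=2 v=7: → [2,8),[0,6); WM=−∞
i=3 t=3 v=7: → [2,8),[0,6); WM=0
i=4 t=6 v=8: → [6,12),[4,10),[2,8); WM=0
i=5 t=7 v=2: → [6,12),[4,10),[2,8); WM=0
i=6 t=8 v=9: → [8,14),[6,12),[4,10); WM=0
i=7 t=9 v=6: → [8,14),[6,12),[4,10); WM=6; [0,6) fires=1
i=8 t=9 v=8: → [8,14),[6,12),[4,10); WM=6
i=9 t=13 v=1: → [12,18),[10,16),[8,14); WM=6
i=10 t=16 v=6: → [16,22),[14,20),[12,18); WM=6
i=11 t=12 v=8: → [12,18),[10,16),[8,14); WM=13; [2,8) fires=3 [4,10) fires=4 [6,12) fires=4
i=12 t=17 v=2: → [16,22),[14,20),[12,18); WM=13
i=13 t=17 v=2: → [16,22),[14,20),[12,18); WM=13
i=14 t=12 v=8: → [12,18),[10,16),[8,14); WM=13
i=15 t=19 v=6: → [18,24),[16,22),[14,20); WM=16; [8,14) fires=4 [10,16) fires=2
i=16 t=14 v=5: → [14,20),[12,18),[10,16); WM=16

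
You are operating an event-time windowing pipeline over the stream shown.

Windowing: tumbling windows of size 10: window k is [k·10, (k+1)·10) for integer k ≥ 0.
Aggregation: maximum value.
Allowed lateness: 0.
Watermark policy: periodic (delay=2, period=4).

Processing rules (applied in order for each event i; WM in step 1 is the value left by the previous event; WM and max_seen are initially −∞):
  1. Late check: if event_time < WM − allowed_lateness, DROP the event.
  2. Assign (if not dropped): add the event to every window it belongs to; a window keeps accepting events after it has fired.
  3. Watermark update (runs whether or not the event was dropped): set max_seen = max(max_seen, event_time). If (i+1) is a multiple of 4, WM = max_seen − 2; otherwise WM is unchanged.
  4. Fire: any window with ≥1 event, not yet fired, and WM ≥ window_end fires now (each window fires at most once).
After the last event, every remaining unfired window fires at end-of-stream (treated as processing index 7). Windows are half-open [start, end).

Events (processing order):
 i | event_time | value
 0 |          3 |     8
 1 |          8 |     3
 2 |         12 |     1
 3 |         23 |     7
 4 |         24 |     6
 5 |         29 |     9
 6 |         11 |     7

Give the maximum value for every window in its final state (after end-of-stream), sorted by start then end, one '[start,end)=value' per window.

i=0 t=3 v=8: → [0,10); WM=−∞
i=1 t=8 v=3: → [0,10); WM=−∞
i=2 t=12 v=1: → [10,20); WM=−∞
i=3 t=23 v=7: → [20,30); WM=21; [0,10) fires=8 [10,20) fires=1
i=4 t=24 v=6: → [20,30); WM=21
i=5 t=29 v=9: → [20,30); WM=21
i=6 t=11 v=7: DROP (t<21-0); WM=21

[0,10)=8 [10,20)=1 [20,30)=9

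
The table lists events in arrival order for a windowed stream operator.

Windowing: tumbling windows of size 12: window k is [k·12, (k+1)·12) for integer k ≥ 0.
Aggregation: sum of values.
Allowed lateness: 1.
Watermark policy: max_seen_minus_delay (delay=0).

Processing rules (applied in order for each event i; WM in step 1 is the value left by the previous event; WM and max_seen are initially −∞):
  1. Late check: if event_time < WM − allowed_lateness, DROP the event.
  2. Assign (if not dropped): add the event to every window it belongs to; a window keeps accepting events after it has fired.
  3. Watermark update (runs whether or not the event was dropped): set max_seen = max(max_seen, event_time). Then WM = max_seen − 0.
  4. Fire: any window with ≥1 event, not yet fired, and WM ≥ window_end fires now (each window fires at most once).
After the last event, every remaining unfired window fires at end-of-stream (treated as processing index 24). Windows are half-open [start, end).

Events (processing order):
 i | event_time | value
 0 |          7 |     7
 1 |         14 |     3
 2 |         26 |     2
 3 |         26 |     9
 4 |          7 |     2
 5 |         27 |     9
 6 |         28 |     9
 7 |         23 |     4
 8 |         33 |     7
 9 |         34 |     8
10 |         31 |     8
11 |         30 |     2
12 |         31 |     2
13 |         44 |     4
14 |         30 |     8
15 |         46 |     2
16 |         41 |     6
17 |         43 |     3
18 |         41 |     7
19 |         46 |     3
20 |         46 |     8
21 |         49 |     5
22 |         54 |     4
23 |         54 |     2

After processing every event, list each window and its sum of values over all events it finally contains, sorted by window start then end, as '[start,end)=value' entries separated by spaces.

i=0 t=7 v=7: → [0,12); WM=7
i=1 t=14 v=3: → [12,24); WM=14; [0,12) fires=7
i=2 t=26 v=2: → [24,36); WM=26; [12,24) fires=3
i=3 t=26 v=9: → [24,36); WM=26
i=4 t=7 v=2: DROP (t<26-1); WM=26
i=5 t=27 v=9: → [24,36); WM=27
i=6 t=28 v=9: → [24,36); WM=28
i=7 t=23 v=4: DROP (t<28-1); WM=28
i=8 t=33 v=7: → [24,36); WM=33
i=9 t=34 v=8: → [24,36); WM=34
i=10 t=31 v=8: DROP (t<34-1); WM=34
i=11 t=30 v=2: DROP (t<34-1); WM=34
i=12 t=31 v=2: DROP (t<34-1); WM=34
i=13 t=44 v=4: → [36,48); WM=44; [24,36) fires=44
i=14 t=30 v=8: DROP (t<44-1); WM=44
i=15 t=46 v=2: → [36,48); WM=46
i=16 t=41 v=6: DROP (t<46-1); WM=46
i=17 t=43 v=3: DROP (t<46-1); WM=46
i=18 t=41 v=7: DROP (t<46-1); WM=46
i=19 t=46 v=3: → [36,48); WM=46
i=20 t=46 v=8: → [36,48); WM=46
i=21 t=49 v=5: → [48,60); WM=49; [36,48) fires=17
i=22 t=54 v=4: → [48,60); WM=54
i=23 t=54 v=2: → [48,60); WM=54

[0,12)=7 [12,24)=3 [24,36)=44 [36,48)=17 [48,60)=11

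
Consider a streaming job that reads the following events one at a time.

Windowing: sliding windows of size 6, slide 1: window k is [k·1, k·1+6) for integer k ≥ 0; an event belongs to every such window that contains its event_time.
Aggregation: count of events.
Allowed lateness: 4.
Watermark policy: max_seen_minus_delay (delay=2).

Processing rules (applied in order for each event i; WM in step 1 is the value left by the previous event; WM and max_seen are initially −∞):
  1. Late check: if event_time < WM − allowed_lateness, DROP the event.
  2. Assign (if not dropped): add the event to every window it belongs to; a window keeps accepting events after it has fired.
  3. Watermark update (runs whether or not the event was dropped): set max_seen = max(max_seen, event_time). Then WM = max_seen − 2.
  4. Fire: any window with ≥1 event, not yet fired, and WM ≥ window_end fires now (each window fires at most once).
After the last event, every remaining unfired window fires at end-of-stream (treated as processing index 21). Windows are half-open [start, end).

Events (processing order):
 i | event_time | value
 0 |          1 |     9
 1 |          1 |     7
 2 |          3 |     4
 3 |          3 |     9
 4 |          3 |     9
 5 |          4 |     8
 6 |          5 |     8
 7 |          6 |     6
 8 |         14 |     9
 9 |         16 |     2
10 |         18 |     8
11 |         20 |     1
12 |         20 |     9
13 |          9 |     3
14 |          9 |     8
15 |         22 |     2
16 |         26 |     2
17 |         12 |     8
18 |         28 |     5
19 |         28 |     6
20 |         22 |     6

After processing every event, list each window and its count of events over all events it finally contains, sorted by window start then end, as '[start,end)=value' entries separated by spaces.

i=0 t=1 v=9: → [1,7),[0,6); WM=-1
i=1 t=1 v=7: → [1,7),[0,6); WM=-1
i=2 t=3 v=4: → [3,9),[2,8),[1,7),[0,6); WM=1
i=3 t=3 v=9: → [3,9),[2,8),[1,7),[0,6); WM=1
i=4 t=3 v=9: → [3,9),[2,8),[1,7),[0,6); WM=1
i=5 t=4 v=8: → [4,10),[3,9),[2,8),[1,7),[0,6); WM=2
i=6 t=5 v=8: → [5,11),[4,10),[3,9),[2,8),[1,7),[0,6); WM=3
i=7 t=6 v=6: → [6,12),[5,11),[4,10),[3,9),[2,8),[1,7); WM=4
i=8 t=14 v=9: → [14,20),[13,19),[12,18),[11,17),[10,16),[9,15); WM=12; [0,6) fires=7 [1,7) fires=8 [2,8) fires=6 [3,9) fires=6 [4,10) fires=3 [5,11) fires=2 [6,12) fires=1
i=9 t=16 v=2: → [16,22),[15,21),[14,20),[13,19),[12,18),[11,17); WM=14
i=10 t=18 v=8: → [18,24),[17,23),[16,22),[15,21),[14,20),[13,19); WM=16; [9,15) fires=1 [10,16) fires=1
i=11 t=20 v=1: → [20,26),[19,25),[18,24),[17,23),[16,22),[15,21); WM=18; [11,17) fires=2 [12,18) fires=2
i=12 t=20 v=9: → [20,26),[19,25),[18,24),[17,23),[16,22),[15,21); WM=18
i=13 t=9 v=3: DROP (t<18-4); WM=18
i=14 t=9 v=8: DROP (t<18-4); WM=18
i=15 t=22 v=2: → [22,28),[21,27),[20,26),[19,25),[18,24),[17,23); WM=20; [13,19) fires=3 [14,20) fires=3
i=16 t=26 v=2: → [26,32),[25,31),[24,30),[23,29),[22,28),[21,27); WM=24; [15,21) fires=4 [16,22) fires=4 [17,23) fires=4 [18,24) fires=4
i=17 t=12 v=8: DROP (t<24-4); WM=24
i=18 t=28 v=5: → [28,34),[27,33),[26,32),[25,31),[24,30),[23,29); WM=26; [19,25) fires=3 [20,26) fires=3
i=19 t=28 v=6: → [28,34),[27,33),[26,32),[25,31),[24,30),[23,29); WM=26
i=20 t=22 v=6: → [22,28),[21,27),[20,26),[19,25),[18,24),[17,23); WM=26

[0,6)=7 [1,7)=8 [2,8)=6 [3,9)=6 [4,10)=3 [5,11)=2 [6,12)=1 [9,15)=1 [10,16)=1 [11,17)=2 [12,18)=2 [13,19)=3 [14,20)=3 [15,21)=4 [16,22)=4 [17,23)=5 [18,24)=5 [19,25)=4 [20,26)=4 [21,27)=3 [22,28)=3 [23,29)=3 [24,30)=3 [25,31)=3 [26,32)=3 [27,33)=2 [28,34)=2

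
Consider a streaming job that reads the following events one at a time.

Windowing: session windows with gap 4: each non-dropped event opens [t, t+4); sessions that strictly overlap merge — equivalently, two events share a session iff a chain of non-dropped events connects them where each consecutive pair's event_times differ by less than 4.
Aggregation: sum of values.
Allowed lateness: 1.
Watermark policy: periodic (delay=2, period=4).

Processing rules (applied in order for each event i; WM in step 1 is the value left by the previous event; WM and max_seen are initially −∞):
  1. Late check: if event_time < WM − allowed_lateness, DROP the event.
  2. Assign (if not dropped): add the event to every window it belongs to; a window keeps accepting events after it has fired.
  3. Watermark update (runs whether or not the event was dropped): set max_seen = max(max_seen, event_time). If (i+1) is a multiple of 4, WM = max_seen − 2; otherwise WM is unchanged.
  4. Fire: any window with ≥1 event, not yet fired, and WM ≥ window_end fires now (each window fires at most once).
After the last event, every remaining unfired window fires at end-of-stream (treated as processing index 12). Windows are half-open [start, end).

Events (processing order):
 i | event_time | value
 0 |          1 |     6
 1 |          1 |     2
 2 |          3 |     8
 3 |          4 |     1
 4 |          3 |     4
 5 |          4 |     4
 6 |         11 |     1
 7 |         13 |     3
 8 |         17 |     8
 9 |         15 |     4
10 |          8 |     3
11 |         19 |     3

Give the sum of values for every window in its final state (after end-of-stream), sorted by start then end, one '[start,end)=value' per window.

i=0 t=1 v=6: → [1,5); WM=−∞
i=1 t=1 v=2: → [1,5); WM=−∞
i=2 t=3 v=8: → [1,7); WM=−∞
i=3 t=4 v=1: → [1,8); WM=2
i=4 t=3 v=4: → [1,8); WM=2
i=5 t=4 v=4: → [1,8); WM=2
i=6 t=11 v=1: → [11,15); WM=2
i=7 t=13 v=3: → [11,17); WM=11
i=8 t=17 v=8: → [17,21); WM=11
i=9 t=15 v=4: → [11,21); WM=11
i=10 t=8 v=3: DROP (t<11-1); WM=11
i=11 t=19 v=3: → [11,23); WM=17

[1,8)=25 [11,23)=19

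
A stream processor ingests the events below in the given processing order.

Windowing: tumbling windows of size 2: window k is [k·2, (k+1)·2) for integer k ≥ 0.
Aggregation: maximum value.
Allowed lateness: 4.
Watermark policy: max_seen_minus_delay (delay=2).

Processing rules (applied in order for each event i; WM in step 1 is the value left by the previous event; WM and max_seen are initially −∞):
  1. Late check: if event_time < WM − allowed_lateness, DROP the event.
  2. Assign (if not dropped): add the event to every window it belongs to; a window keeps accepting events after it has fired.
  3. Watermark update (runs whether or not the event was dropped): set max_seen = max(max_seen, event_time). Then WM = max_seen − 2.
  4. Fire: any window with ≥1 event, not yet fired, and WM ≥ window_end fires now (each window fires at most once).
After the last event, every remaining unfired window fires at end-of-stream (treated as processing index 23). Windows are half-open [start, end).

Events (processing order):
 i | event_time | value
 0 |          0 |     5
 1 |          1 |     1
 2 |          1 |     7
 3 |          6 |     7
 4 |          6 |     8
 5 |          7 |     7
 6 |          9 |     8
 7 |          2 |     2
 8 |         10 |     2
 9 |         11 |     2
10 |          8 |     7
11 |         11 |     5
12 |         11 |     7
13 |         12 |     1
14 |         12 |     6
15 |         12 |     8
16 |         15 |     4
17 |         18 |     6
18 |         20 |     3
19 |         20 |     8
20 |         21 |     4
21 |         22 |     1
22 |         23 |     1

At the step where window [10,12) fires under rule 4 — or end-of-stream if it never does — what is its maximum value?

7

i=0 t=0 v=5: → [0,2); WM=-2
i=1 t=1 v=1: → [0,2); WM=-1
i=2 t=1 v=7: → [0,2); WM=-1
i=3 t=6 v=7: → [6,8); WM=4; [0,2) fires=7
i=4 t=6 v=8: → [6,8); WM=4
i=5 t=7 v=7: → [6,8); WM=5
i=6 t=9 v=8: → [8,10); WM=7
i=7 t=2 v=2: DROP (t<7-4); WM=7
i=8 t=10 v=2: → [10,12); WM=8; [6,8) fires=8
i=9 t=11 v=2: → [10,12); WM=9
i=10 t=8 v=7: → [8,10); WM=9
i=11 t=11 v=5: → [10,12); WM=9
i=12 t=11 v=7: → [10,12); WM=9
i=13 t=12 v=1: → [12,14); WM=10; [8,10) fires=8
i=14 t=12 v=6: → [12,14); WM=10
i=15 t=12 v=8: → [12,14); WM=10
i=16 t=15 v=4: → [14,16); WM=13; [10,12) fires=7
i=17 t=18 v=6: → [18,20); WM=16; [12,14) fires=8 [14,16) fires=4
i=18 t=20 v=3: → [20,22); WM=18
i=19 t=20 v=8: → [20,22); WM=18
i=20 t=21 v=4: → [20,22); WM=19
i=21 t=22 v=1: → [22,24); WM=20; [18,20) fires=6
i=22 t=23 v=1: → [22,24); WM=21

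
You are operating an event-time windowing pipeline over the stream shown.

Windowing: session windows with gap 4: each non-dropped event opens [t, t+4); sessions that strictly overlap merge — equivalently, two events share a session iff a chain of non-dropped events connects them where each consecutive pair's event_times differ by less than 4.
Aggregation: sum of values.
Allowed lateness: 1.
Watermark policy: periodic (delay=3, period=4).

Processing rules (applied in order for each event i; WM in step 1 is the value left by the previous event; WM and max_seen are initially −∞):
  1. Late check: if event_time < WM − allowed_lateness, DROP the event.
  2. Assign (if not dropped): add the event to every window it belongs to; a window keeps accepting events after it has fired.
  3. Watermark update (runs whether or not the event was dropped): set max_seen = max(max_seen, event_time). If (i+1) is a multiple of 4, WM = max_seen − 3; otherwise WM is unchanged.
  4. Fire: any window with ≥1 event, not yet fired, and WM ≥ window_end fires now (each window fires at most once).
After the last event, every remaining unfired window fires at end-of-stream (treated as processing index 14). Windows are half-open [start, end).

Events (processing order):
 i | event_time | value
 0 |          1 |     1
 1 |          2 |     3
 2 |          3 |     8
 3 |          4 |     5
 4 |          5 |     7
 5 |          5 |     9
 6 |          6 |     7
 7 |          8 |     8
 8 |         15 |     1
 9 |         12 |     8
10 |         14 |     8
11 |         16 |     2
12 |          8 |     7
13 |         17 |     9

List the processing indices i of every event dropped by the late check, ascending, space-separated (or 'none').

i=0 t=1 v=1: → [1,5); WM=−∞
i=1 t=2 v=3: → [1,6); WM=−∞
i=2 t=3 v=8: → [1,7); WM=−∞
i=3 t=4 v=5: → [1,8); WM=1
i=4 t=5 v=7: → [1,9); WM=1
i=5 t=5 v=9: → [1,9); WM=1
i=6 t=6 v=7: → [1,10); WM=1
i=7 t=8 v=8: → [1,12); WM=5
i=8 t=15 v=1: → [15,19); WM=5
i=9 t=12 v=8: → [12,19); WM=5
i=10 t=14 v=8: → [12,19); WM=5
i=11 t=16 v=2: → [12,20); WM=13
i=12 t=8 v=7: DROP (t<13-1); WM=13
i=13 t=17 v=9: → [12,21); WM=13

12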